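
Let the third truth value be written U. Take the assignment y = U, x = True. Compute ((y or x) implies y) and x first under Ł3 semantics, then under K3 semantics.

In Ł3: y or x = U or True = True
(y or x) implies y = True implies U = U  [min(1, 1−1+½)]
((y or x) implies y) and x = U and True = U
In K3: y or x = U or True = True
(y or x) implies y = True implies U = U  [not True or U]
((y or x) implies y) and x = U and True = U

U; U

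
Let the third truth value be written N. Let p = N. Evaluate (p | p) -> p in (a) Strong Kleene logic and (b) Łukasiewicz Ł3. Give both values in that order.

N; ⊤

In Strong Kleene logic: p | p = N | N = N
(p | p) -> p = N -> N = N
In Łukasiewicz Ł3: p | p = N | N = N
(p | p) -> p = N -> N = ⊤
They differ because Strong Kleene logic and Łukasiewicz Ł3 treat N differently under implication.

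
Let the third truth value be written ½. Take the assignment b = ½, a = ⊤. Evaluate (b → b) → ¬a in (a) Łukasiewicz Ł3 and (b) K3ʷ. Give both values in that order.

In Łukasiewicz Ł3: b → b = ½ → ½ = ⊤
¬a = ¬⊤ = ⊥
(b → b) → ¬a = ⊤ → ⊥ = ⊥
In K3ʷ: b → b = ½ → ½ = ½  [any arg is the third value ⇒ result is the third value]
¬a = ¬⊤ = ⊥
(b → b) → ¬a = ½ → ⊥ = ½
They differ because Łukasiewicz Ł3 and K3ʷ treat ½ differently under the binary connectives.

⊥; ½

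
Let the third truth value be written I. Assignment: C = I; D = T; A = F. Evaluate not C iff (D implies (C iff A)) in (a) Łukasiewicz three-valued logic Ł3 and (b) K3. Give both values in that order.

T; I

In Łukasiewicz three-valued logic Ł3: not C = not I = I
C iff A = I iff F = I  [1 − |½−0|]
D implies (C iff A) = T implies I = I
not C iff (D implies (C iff A)) = I iff I = T
In K3: not C = not I = I
C iff A = I iff F = I
D implies (C iff A) = T implies I = I  [not T or I]
not C iff (D implies (C iff A)) = I iff I = I
They differ because Łukasiewicz three-valued logic Ł3 and K3 treat I differently under implication.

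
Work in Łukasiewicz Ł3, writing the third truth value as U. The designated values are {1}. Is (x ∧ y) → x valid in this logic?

Yes

Every assignment of x, y over {1, U, 0} gives a value in {1}.
In particular, with x=U, y=U: (x ∧ y) → x = 1.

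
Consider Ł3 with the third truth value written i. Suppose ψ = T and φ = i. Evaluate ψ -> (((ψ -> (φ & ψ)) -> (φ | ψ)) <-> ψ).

φ & ψ = i & T = i
ψ -> (φ & ψ) = T -> i = i
φ | ψ = i | T = T
(ψ -> (φ & ψ)) -> (φ | ψ) = i -> T = T
((ψ -> (φ & ψ)) -> (φ | ψ)) <-> ψ = T <-> T = T
ψ -> (((ψ -> (φ & ψ)) -> (φ | ψ)) <-> ψ) = T -> T = T

T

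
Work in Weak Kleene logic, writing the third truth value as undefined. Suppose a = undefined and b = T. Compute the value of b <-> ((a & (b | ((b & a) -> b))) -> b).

undefined

b & a = T & undefined = undefined
(b & a) -> b = undefined -> T = undefined  [any arg is the third value ⇒ result is the third value]
b | ((b & a) -> b) = T | undefined = undefined
a & (b | ((b & a) -> b)) = undefined & undefined = undefined
(a & (b | ((b & a) -> b))) -> b = undefined -> T = undefined
b <-> ((a & (b | ((b & a) -> b))) -> b) = T <-> undefined = undefined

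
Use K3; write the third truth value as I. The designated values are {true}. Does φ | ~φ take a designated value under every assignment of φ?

Countermodel: φ=I gives I, which is not designated.

No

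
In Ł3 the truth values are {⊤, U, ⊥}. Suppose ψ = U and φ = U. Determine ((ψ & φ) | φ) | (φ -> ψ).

ψ & φ = U & U = U
(ψ & φ) | φ = U | U = U
φ -> ψ = U -> U = ⊤
((ψ & φ) | φ) | (φ -> ψ) = U | ⊤ = ⊤

⊤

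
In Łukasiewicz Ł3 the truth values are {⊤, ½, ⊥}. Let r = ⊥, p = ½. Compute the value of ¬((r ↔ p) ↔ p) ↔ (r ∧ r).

r ↔ p = ⊥ ↔ ½ = ½  [1 − |0−½|]
(r ↔ p) ↔ p = ½ ↔ ½ = ⊤
¬((r ↔ p) ↔ p) = ¬⊤ = ⊥
r ∧ r = ⊥ ∧ ⊥ = ⊥
¬((r ↔ p) ↔ p) ↔ (r ∧ r) = ⊥ ↔ ⊥ = ⊤

⊤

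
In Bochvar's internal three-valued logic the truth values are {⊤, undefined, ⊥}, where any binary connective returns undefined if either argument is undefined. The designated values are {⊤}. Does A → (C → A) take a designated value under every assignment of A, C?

Countermodel: A=⊤, C=undefined gives undefined, which is not designated.

No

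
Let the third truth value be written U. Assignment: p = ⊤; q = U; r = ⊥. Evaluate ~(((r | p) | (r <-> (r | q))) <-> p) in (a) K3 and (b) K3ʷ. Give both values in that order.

⊥; U

In K3: r | p = ⊥ | ⊤ = ⊤
r | q = ⊥ | U = U
r <-> (r | q) = ⊥ <-> U = U
(r | p) | (r <-> (r | q)) = ⊤ | U = ⊤
((r | p) | (r <-> (r | q))) <-> p = ⊤ <-> ⊤ = ⊤
~(((r | p) | (r <-> (r | q))) <-> p) = ~⊤ = ⊥
In K3ʷ: r | p = ⊥ | ⊤ = ⊤
r | q = ⊥ | U = U
r <-> (r | q) = ⊥ <-> U = U
(r | p) | (r <-> (r | q)) = ⊤ | U = U
((r | p) | (r <-> (r | q))) <-> p = U <-> ⊤ = U
~(((r | p) | (r <-> (r | q))) <-> p) = ~U = U
They differ because K3 and K3ʷ treat U differently under the binary connectives.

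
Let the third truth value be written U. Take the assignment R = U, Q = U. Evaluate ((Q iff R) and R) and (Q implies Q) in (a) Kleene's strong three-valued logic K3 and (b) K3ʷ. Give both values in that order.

In Kleene's strong three-valued logic K3: Q iff R = U iff U = U
(Q iff R) and R = U and U = U
Q implies Q = U implies U = U
((Q iff R) and R) and (Q implies Q) = U and U = U
In K3ʷ: Q iff R = U iff U = U
(Q iff R) and R = U and U = U
Q implies Q = U implies U = U  [any arg is the third value ⇒ result is the third value]
((Q iff R) and R) and (Q implies Q) = U and U = U

U; U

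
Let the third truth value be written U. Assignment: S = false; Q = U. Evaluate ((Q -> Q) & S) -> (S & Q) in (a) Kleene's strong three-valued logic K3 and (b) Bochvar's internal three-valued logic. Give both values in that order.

true; U

In Kleene's strong three-valued logic K3: Q -> Q = U -> U = U
(Q -> Q) & S = U & false = false
S & Q = false & U = false
((Q -> Q) & S) -> (S & Q) = false -> false = true
In Bochvar's internal three-valued logic: Q -> Q = U -> U = U  [any arg is the third value ⇒ result is the third value]
(Q -> Q) & S = U & false = U
S & Q = false & U = U
((Q -> Q) & S) -> (S & Q) = U -> U = U
They differ because Kleene's strong three-valued logic K3 and Bochvar's internal three-valued logic treat U differently under the binary connectives.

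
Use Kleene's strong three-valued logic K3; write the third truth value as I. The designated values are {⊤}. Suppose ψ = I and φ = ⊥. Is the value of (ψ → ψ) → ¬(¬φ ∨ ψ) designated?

ψ → ψ = I → I = I  [¬I ∨ I]
¬φ = ¬⊥ = ⊤
¬φ ∨ ψ = ⊤ ∨ I = ⊤
¬(¬φ ∨ ψ) = ¬⊤ = ⊥
(ψ → ψ) → ¬(¬φ ∨ ψ) = I → ⊥ = I
I ∉ {⊤}.

No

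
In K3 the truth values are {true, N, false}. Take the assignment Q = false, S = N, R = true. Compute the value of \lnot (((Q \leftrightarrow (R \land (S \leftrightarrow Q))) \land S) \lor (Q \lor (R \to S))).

N

S \leftrightarrow Q = N \leftrightarrow false = N
R \land (S \leftrightarrow Q) = true \land N = N
Q \leftrightarrow (R \land (S \leftrightarrow Q)) = false \leftrightarrow N = N
(Q \leftrightarrow (R \land (S \leftrightarrow Q))) \land S = N \land N = N
R \to S = true \to N = N  [\lnot true \lor N]
Q \lor (R \to S) = false \lor N = N
((Q \leftrightarrow (R \land (S \leftrightarrow Q))) \land S) \lor (Q \lor (R \to S)) = N \lor N = N
\lnot (((Q \leftrightarrow (R \land (S \leftrightarrow Q))) \land S) \lor (Q \lor (R \to S))) = \lnot N = N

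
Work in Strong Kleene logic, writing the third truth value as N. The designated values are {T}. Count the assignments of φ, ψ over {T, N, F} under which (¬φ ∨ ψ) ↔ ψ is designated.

Designated under: (φ=T, ψ=T); (φ=T, ψ=F); (φ=N, ψ=T); (φ=F, ψ=T).

4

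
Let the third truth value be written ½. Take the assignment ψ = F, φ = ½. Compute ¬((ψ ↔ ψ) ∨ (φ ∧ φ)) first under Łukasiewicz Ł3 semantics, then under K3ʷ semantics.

In Łukasiewicz Ł3: ψ ↔ ψ = F ↔ F = T
φ ∧ φ = ½ ∧ ½ = ½
(ψ ↔ ψ) ∨ (φ ∧ φ) = T ∨ ½ = T
¬((ψ ↔ ψ) ∨ (φ ∧ φ)) = ¬T = F
In K3ʷ: ψ ↔ ψ = F ↔ F = T
φ ∧ φ = ½ ∧ ½ = ½
(ψ ↔ ψ) ∨ (φ ∧ φ) = T ∨ ½ = ½
¬((ψ ↔ ψ) ∨ (φ ∧ φ)) = ¬½ = ½
They differ because Łukasiewicz Ł3 and K3ʷ treat ½ differently under the binary connectives.

F; ½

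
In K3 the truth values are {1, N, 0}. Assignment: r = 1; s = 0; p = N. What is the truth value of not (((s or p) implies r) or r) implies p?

s or p = 0 or N = N
(s or p) implies r = N implies 1 = 1  [not N or 1]
((s or p) implies r) or r = 1 or 1 = 1
not (((s or p) implies r) or r) = not 1 = 0
not (((s or p) implies r) or r) implies p = 0 implies N = 1

1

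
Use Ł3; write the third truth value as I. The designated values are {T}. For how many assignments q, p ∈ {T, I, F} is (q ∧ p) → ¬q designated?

Of the 9 assignments, 7 give a value in {T}.

7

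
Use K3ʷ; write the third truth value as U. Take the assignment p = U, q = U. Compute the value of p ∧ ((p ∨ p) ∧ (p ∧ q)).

p ∨ p = U ∨ U = U
p ∧ q = U ∧ U = U
(p ∨ p) ∧ (p ∧ q) = U ∧ U = U
p ∧ ((p ∨ p) ∧ (p ∧ q)) = U ∧ U = U

U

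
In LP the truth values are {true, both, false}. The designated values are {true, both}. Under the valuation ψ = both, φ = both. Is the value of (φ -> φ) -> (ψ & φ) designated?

φ -> φ = both -> both = both
ψ & φ = both & both = both
(φ -> φ) -> (ψ & φ) = both -> both = both
both ∈ {true, both}.

Yes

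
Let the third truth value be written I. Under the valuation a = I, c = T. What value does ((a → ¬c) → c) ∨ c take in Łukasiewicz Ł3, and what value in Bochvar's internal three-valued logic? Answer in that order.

T; I

In Łukasiewicz Ł3: ¬c = ¬T = F
a → ¬c = I → F = I  [min(1, 1−½+0)]
(a → ¬c) → c = I → T = T
((a → ¬c) → c) ∨ c = T ∨ T = T
In Bochvar's internal three-valued logic: ¬c = ¬T = F
a → ¬c = I → F = I  [any arg is the third value ⇒ result is the third value]
(a → ¬c) → c = I → T = I
((a → ¬c) → c) ∨ c = I ∨ T = I
They differ because Łukasiewicz Ł3 and Bochvar's internal three-valued logic treat I differently under the binary connectives.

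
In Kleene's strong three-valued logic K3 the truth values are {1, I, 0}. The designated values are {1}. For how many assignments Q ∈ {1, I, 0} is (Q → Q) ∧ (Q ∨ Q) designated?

1

Q=1: 1 ✓
Q=I: I ·
Q=0: 0 ·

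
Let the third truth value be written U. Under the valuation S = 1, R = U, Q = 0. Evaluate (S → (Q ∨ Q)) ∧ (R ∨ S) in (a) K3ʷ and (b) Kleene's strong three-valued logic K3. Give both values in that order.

In K3ʷ: Q ∨ Q = 0 ∨ 0 = 0
S → (Q ∨ Q) = 1 → 0 = 0
R ∨ S = U ∨ 1 = U
(S → (Q ∨ Q)) ∧ (R ∨ S) = 0 ∧ U = U
In Kleene's strong three-valued logic K3: Q ∨ Q = 0 ∨ 0 = 0
S → (Q ∨ Q) = 1 → 0 = 0
R ∨ S = U ∨ 1 = 1
(S → (Q ∨ Q)) ∧ (R ∨ S) = 0 ∧ 1 = 0
They differ because K3ʷ and Kleene's strong three-valued logic K3 treat U differently under the binary connectives.

U; 0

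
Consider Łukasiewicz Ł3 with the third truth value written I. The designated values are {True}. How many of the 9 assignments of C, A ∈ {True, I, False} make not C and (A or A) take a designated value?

Designated under: (C=False, A=True).

1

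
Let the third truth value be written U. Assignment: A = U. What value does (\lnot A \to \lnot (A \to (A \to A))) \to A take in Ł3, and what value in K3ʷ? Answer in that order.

In Ł3: \lnot A = \lnot U = U
A \to A = U \to U = T
A \to (A \to A) = U \to T = T
\lnot (A \to (A \to A)) = \lnot T = F
\lnot A \to \lnot (A \to (A \to A)) = U \to F = U
(\lnot A \to \lnot (A \to (A \to A))) \to A = U \to U = T
In K3ʷ: \lnot A = \lnot U = U
A \to A = U \to U = U  [any arg is the third value ⇒ result is the third value]
A \to (A \to A) = U \to U = U
\lnot (A \to (A \to A)) = \lnot U = U
\lnot A \to \lnot (A \to (A \to A)) = U \to U = U
(\lnot A \to \lnot (A \to (A \to A))) \to A = U \to U = U
They differ because Ł3 and K3ʷ treat U differently under the binary connectives.

T; U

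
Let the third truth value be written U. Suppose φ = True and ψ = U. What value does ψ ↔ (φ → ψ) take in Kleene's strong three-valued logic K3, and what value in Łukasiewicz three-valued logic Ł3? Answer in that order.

In Kleene's strong three-valued logic K3: φ → ψ = True → U = U  [¬True ∨ U]
ψ ↔ (φ → ψ) = U ↔ U = U
In Łukasiewicz three-valued logic Ł3: φ → ψ = True → U = U  [min(1, 1−1+½)]
ψ ↔ (φ → ψ) = U ↔ U = True
They differ because Kleene's strong three-valued logic K3 and Łukasiewicz three-valued logic Ł3 treat U differently under implication.

U; True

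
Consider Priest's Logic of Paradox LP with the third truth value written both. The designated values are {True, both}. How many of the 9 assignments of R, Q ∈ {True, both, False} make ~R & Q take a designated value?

4

Designated under: (R=both, Q=True); (R=both, Q=both); (R=False, Q=True); (R=False, Q=both).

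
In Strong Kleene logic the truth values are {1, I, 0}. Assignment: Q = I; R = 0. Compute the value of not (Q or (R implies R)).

R implies R = 0 implies 0 = 1
Q or (R implies R) = I or 1 = 1
not (Q or (R implies R)) = not 1 = 0

0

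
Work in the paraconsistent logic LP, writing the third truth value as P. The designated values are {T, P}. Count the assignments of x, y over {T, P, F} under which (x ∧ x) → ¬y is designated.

8

Of the 9 assignments, 8 give a value in {T, P}.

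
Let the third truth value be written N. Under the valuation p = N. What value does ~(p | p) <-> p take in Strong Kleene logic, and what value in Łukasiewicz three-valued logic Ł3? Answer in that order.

N; ⊤

In Strong Kleene logic: p | p = N | N = N
~(p | p) = ~N = N
~(p | p) <-> p = N <-> N = N
In Łukasiewicz three-valued logic Ł3: p | p = N | N = N
~(p | p) = ~N = N
~(p | p) <-> p = N <-> N = ⊤  [1 − |½−½|]
They differ because Strong Kleene logic and Łukasiewicz three-valued logic Ł3 treat N differently under implication.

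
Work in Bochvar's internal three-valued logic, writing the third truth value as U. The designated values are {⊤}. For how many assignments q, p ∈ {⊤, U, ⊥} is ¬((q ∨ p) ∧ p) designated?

2

Designated under: (q=⊤, p=⊥); (q=⊥, p=⊥).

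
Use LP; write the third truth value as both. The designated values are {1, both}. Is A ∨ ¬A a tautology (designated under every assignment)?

Every assignment of A over {1, both, 0} gives a value in {1, both}.
In particular, with A=both: A ∨ ¬A = both.

Yes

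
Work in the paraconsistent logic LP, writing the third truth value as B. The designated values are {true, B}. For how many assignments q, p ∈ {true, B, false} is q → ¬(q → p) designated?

Of the 9 assignments, 8 give a value in {true, B}.

8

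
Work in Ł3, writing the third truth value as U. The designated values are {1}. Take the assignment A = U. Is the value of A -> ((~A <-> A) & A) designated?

~A = ~U = U
~A <-> A = U <-> U = 1
(~A <-> A) & A = 1 & U = U
A -> ((~A <-> A) & A) = U -> U = 1
1 ∈ {1}.

Yes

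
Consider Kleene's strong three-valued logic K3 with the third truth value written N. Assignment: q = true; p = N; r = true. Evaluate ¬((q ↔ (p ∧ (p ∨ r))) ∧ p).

p ∨ r = N ∨ true = true
p ∧ (p ∨ r) = N ∧ true = N
q ↔ (p ∧ (p ∨ r)) = true ↔ N = N
(q ↔ (p ∧ (p ∨ r))) ∧ p = N ∧ N = N
¬((q ↔ (p ∧ (p ∨ r))) ∧ p) = ¬N = N

N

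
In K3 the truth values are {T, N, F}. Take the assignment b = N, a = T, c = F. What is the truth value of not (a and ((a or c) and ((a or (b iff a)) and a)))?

F

a or c = T or F = T
b iff a = N iff T = N
a or (b iff a) = T or N = T
(a or (b iff a)) and a = T and T = T
(a or c) and ((a or (b iff a)) and a) = T and T = T
a and ((a or c) and ((a or (b iff a)) and a)) = T and T = T
not (a and ((a or c) and ((a or (b iff a)) and a))) = not T = F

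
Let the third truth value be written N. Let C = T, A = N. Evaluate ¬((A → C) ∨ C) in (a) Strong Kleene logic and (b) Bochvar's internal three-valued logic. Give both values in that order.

F; N

In Strong Kleene logic: A → C = N → T = T  [¬N ∨ T]
(A → C) ∨ C = T ∨ T = T
¬((A → C) ∨ C) = ¬T = F
In Bochvar's internal three-valued logic: A → C = N → T = N
(A → C) ∨ C = N ∨ T = N
¬((A → C) ∨ C) = ¬N = N
They differ because Strong Kleene logic and Bochvar's internal three-valued logic treat N differently under the binary connectives.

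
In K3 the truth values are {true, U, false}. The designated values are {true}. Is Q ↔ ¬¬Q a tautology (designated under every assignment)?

Countermodel: Q=U gives U, which is not designated.

No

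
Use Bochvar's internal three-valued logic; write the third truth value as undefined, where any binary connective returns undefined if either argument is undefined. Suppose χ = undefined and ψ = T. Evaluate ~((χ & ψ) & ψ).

undefined

χ & ψ = undefined & T = undefined
(χ & ψ) & ψ = undefined & T = undefined
~((χ & ψ) & ψ) = ~undefined = undefined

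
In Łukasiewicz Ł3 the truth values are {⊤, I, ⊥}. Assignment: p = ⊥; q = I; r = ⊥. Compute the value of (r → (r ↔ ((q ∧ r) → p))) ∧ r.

q ∧ r = I ∧ ⊥ = ⊥
(q ∧ r) → p = ⊥ → ⊥ = ⊤
r ↔ ((q ∧ r) → p) = ⊥ ↔ ⊤ = ⊥
r → (r ↔ ((q ∧ r) → p)) = ⊥ → ⊥ = ⊤
(r → (r ↔ ((q ∧ r) → p))) ∧ r = ⊤ ∧ ⊥ = ⊥

⊥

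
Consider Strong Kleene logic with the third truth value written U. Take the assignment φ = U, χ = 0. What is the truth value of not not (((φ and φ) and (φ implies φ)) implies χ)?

U

φ and φ = U and U = U
φ implies φ = U implies U = U  [not U or U]
(φ and φ) and (φ implies φ) = U and U = U
((φ and φ) and (φ implies φ)) implies χ = U implies 0 = U
not (((φ and φ) and (φ implies φ)) implies χ) = not U = U
not not (((φ and φ) and (φ implies φ)) implies χ) = not U = U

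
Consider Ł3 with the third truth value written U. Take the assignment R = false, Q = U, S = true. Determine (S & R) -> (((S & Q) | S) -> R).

true

S & R = true & false = false
S & Q = true & U = U
(S & Q) | S = U | true = true
((S & Q) | S) -> R = true -> false = false
(S & R) -> (((S & Q) | S) -> R) = false -> false = true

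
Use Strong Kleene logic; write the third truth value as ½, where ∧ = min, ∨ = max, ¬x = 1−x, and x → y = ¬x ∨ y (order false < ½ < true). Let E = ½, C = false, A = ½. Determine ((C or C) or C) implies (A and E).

C or C = false or false = false
(C or C) or C = false or false = false
A and E = ½ and ½ = ½
((C or C) or C) implies (A and E) = false implies ½ = true  [not false or ½]

true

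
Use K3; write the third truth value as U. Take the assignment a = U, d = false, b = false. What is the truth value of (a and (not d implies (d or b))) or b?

false

not d = not false = true
d or b = false or false = false
not d implies (d or b) = true implies false = false
a and (not d implies (d or b)) = U and false = false
(a and (not d implies (d or b))) or b = false or false = false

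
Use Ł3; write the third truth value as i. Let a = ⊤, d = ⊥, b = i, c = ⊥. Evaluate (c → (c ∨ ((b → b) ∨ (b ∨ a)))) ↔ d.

b → b = i → i = ⊤
b ∨ a = i ∨ ⊤ = ⊤
(b → b) ∨ (b ∨ a) = ⊤ ∨ ⊤ = ⊤
c ∨ ((b → b) ∨ (b ∨ a)) = ⊥ ∨ ⊤ = ⊤
c → (c ∨ ((b → b) ∨ (b ∨ a))) = ⊥ → ⊤ = ⊤
(c → (c ∨ ((b → b) ∨ (b ∨ a)))) ↔ d = ⊤ ↔ ⊥ = ⊥

⊥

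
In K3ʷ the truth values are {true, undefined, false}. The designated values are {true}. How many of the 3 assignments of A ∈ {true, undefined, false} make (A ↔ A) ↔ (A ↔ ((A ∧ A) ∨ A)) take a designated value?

2

A=true: true ✓
A=undefined: undefined ·
A=false: true ✓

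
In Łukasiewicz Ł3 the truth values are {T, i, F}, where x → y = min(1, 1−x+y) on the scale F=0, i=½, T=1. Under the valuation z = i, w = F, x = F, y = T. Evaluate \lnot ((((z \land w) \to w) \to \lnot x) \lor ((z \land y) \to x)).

z \land w = i \land F = F
(z \land w) \to w = F \to F = T
\lnot x = \lnot F = T
((z \land w) \to w) \to \lnot x = T \to T = T
z \land y = i \land T = i
(z \land y) \to x = i \to F = i  [min(1, 1−½+0)]
(((z \land w) \to w) \to \lnot x) \lor ((z \land y) \to x) = T \lor i = T
\lnot ((((z \land w) \to w) \to \lnot x) \lor ((z \land y) \to x)) = \lnot T = F

F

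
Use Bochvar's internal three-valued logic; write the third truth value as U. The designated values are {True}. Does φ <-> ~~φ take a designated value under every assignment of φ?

No

Countermodel: φ=U gives U, which is not designated.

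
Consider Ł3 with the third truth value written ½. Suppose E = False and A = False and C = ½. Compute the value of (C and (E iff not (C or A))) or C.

C or A = ½ or False = ½
not (C or A) = not ½ = ½
E iff not (C or A) = False iff ½ = ½  [1 − |0−½|]
C and (E iff not (C or A)) = ½ and ½ = ½
(C and (E iff not (C or A))) or C = ½ or ½ = ½

½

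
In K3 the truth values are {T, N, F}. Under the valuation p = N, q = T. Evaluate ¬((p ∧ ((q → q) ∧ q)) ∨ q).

F

q → q = T → T = T
(q → q) ∧ q = T ∧ T = T
p ∧ ((q → q) ∧ q) = N ∧ T = N
(p ∧ ((q → q) ∧ q)) ∨ q = N ∨ T = T
¬((p ∧ ((q → q) ∧ q)) ∨ q) = ¬T = F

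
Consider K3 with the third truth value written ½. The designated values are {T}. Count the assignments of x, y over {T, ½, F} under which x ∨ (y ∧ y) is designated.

Of the 9 assignments, 5 give a value in {T}.

5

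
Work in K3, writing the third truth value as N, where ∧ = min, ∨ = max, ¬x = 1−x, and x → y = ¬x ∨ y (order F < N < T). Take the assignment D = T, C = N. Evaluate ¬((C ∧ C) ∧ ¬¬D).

C ∧ C = N ∧ N = N
¬D = ¬T = F
¬¬D = ¬F = T
(C ∧ C) ∧ ¬¬D = N ∧ T = N
¬((C ∧ C) ∧ ¬¬D) = ¬N = N

N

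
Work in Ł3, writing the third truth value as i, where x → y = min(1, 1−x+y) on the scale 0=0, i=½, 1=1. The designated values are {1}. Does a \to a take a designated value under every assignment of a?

Every assignment of a over {1, i, 0} gives a value in {1}.
In particular, with a=i: a \to a = 1.

Yes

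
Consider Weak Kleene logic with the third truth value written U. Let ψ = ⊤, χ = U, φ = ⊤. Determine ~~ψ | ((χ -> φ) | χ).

~ψ = ~⊤ = ⊥
~~ψ = ~⊥ = ⊤
χ -> φ = U -> ⊤ = U
(χ -> φ) | χ = U | U = U
~~ψ | ((χ -> φ) | χ) = ⊤ | U = U

U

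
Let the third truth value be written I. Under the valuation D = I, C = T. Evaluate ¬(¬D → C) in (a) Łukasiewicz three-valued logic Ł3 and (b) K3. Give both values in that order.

In Łukasiewicz three-valued logic Ł3: ¬D = ¬I = I
¬D → C = I → T = T  [min(1, 1−½+1)]
¬(¬D → C) = ¬T = F
In K3: ¬D = ¬I = I
¬D → C = I → T = T  [¬I ∨ T]
¬(¬D → C) = ¬T = F

F; F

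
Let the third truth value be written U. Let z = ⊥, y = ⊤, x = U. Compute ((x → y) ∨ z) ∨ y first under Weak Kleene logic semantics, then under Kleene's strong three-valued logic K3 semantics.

In Weak Kleene logic: x → y = U → ⊤ = U  [any arg is the third value ⇒ result is the third value]
(x → y) ∨ z = U ∨ ⊥ = U
((x → y) ∨ z) ∨ y = U ∨ ⊤ = U
In Kleene's strong three-valued logic K3: x → y = U → ⊤ = ⊤  [¬U ∨ ⊤]
(x → y) ∨ z = ⊤ ∨ ⊥ = ⊤
((x → y) ∨ z) ∨ y = ⊤ ∨ ⊤ = ⊤
They differ because Weak Kleene logic and Kleene's strong three-valued logic K3 treat U differently under the binary connectives.

U; ⊤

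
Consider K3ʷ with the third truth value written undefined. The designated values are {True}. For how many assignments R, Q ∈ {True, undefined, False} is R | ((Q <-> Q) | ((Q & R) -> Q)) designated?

Designated under: (R=True, Q=True); (R=True, Q=False); (R=False, Q=True); (R=False, Q=False).

4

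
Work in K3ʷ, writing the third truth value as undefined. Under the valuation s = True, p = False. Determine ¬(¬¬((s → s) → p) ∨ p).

s → s = True → True = True
(s → s) → p = True → False = False
¬((s → s) → p) = ¬False = True
¬¬((s → s) → p) = ¬True = False
¬¬((s → s) → p) ∨ p = False ∨ False = False
¬(¬¬((s → s) → p) ∨ p) = ¬False = True

True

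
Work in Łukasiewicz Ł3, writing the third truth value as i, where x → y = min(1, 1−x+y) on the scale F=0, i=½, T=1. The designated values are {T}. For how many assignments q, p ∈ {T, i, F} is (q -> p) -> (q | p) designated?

Of the 9 assignments, 6 give a value in {T}.

6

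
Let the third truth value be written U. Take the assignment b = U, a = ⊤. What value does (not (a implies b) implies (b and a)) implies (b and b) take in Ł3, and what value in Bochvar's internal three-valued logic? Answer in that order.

U; U

In Ł3: a implies b = ⊤ implies U = U  [min(1, 1−1+½)]
not (a implies b) = not U = U
b and a = U and ⊤ = U
not (a implies b) implies (b and a) = U implies U = ⊤
b and b = U and U = U
(not (a implies b) implies (b and a)) implies (b and b) = ⊤ implies U = U
In Bochvar's internal three-valued logic: a implies b = ⊤ implies U = U  [any arg is the third value ⇒ result is the third value]
not (a implies b) = not U = U
b and a = U and ⊤ = U
not (a implies b) implies (b and a) = U implies U = U
b and b = U and U = U
(not (a implies b) implies (b and a)) implies (b and b) = U implies U = U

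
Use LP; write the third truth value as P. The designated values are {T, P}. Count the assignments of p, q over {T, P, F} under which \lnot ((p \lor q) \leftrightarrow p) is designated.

Of the 9 assignments, 5 give a value in {T, P}.

5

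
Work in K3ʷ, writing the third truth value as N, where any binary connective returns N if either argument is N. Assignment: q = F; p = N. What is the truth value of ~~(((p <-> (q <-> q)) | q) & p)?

q <-> q = F <-> F = T
p <-> (q <-> q) = N <-> T = N
(p <-> (q <-> q)) | q = N | F = N
((p <-> (q <-> q)) | q) & p = N & N = N
~(((p <-> (q <-> q)) | q) & p) = ~N = N
~~(((p <-> (q <-> q)) | q) & p) = ~N = N

N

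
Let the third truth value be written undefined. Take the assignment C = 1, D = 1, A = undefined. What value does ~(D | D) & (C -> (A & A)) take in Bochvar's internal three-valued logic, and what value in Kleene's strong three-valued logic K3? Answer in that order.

undefined; 0

In Bochvar's internal three-valued logic: D | D = 1 | 1 = 1
~(D | D) = ~1 = 0
A & A = undefined & undefined = undefined
C -> (A & A) = 1 -> undefined = undefined  [any arg is the third value ⇒ result is the third value]
~(D | D) & (C -> (A & A)) = 0 & undefined = undefined
In Kleene's strong three-valued logic K3: D | D = 1 | 1 = 1
~(D | D) = ~1 = 0
A & A = undefined & undefined = undefined
C -> (A & A) = 1 -> undefined = undefined  [~1 | undefined]
~(D | D) & (C -> (A & A)) = 0 & undefined = 0
They differ because Bochvar's internal three-valued logic and Kleene's strong three-valued logic K3 treat undefined differently under the binary connectives.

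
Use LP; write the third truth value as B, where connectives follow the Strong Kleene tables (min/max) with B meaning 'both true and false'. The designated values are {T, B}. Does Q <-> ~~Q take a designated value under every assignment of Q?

Every assignment of Q over {T, B, F} gives a value in {T, B}.
In particular, with Q=B: Q <-> ~~Q = B.

Yes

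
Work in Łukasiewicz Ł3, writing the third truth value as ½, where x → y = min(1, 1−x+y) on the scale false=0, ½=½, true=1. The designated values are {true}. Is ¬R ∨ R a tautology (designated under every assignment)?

Countermodel: R=½ gives ½, which is not designated.

No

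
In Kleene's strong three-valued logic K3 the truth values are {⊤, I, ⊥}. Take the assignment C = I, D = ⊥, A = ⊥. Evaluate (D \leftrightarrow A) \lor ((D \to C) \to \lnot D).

⊤

D \leftrightarrow A = ⊥ \leftrightarrow ⊥ = ⊤
D \to C = ⊥ \to I = ⊤  [\lnot ⊥ \lor I]
\lnot D = \lnot ⊥ = ⊤
(D \to C) \to \lnot D = ⊤ \to ⊤ = ⊤
(D \leftrightarrow A) \lor ((D \to C) \to \lnot D) = ⊤ \lor ⊤ = ⊤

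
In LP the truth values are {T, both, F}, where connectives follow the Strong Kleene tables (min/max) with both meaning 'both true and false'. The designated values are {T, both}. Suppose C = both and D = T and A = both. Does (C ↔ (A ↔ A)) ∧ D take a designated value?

A ↔ A = both ↔ both = both
C ↔ (A ↔ A) = both ↔ both = both
(C ↔ (A ↔ A)) ∧ D = both ∧ T = both
both ∈ {T, both}.

Yes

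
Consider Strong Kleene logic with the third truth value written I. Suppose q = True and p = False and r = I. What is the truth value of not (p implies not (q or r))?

False

q or r = True or I = True
not (q or r) = not True = False
p implies not (q or r) = False implies False = True
not (p implies not (q or r)) = not True = False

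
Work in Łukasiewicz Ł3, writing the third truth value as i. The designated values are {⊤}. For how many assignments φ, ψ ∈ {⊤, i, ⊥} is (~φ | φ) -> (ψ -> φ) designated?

Of the 9 assignments, 7 give a value in {⊤}.

7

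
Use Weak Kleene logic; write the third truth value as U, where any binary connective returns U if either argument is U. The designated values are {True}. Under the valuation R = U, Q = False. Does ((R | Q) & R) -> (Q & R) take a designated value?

R | Q = U | False = U
(R | Q) & R = U & U = U
Q & R = False & U = U
((R | Q) & R) -> (Q & R) = U -> U = U  [any arg is the third value ⇒ result is the third value]
U ∉ {True}.

No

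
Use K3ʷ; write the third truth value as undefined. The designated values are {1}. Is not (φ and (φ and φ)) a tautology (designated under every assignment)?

Countermodel: φ=1 gives 0, which is not designated.

No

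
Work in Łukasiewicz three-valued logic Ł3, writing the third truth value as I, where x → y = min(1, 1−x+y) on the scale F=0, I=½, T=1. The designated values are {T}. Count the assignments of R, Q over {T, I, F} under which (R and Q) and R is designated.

Designated under: (R=T, Q=T).

1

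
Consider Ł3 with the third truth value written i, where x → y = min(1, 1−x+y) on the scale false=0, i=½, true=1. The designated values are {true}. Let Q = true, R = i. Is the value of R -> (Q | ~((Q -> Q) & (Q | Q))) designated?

Q -> Q = true -> true = true
Q | Q = true | true = true
(Q -> Q) & (Q | Q) = true & true = true
~((Q -> Q) & (Q | Q)) = ~true = false
Q | ~((Q -> Q) & (Q | Q)) = true | false = true
R -> (Q | ~((Q -> Q) & (Q | Q))) = i -> true = true
true ∈ {true}.

Yes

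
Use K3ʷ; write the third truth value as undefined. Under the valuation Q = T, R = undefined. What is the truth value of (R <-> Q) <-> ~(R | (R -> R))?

R <-> Q = undefined <-> T = undefined
R -> R = undefined -> undefined = undefined  [any arg is the third value ⇒ result is the third value]
R | (R -> R) = undefined | undefined = undefined
~(R | (R -> R)) = ~undefined = undefined
(R <-> Q) <-> ~(R | (R -> R)) = undefined <-> undefined = undefined

undefined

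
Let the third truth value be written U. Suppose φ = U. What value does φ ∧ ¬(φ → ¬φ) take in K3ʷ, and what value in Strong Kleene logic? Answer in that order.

In K3ʷ: ¬φ = ¬U = U
φ → ¬φ = U → U = U  [any arg is the third value ⇒ result is the third value]
¬(φ → ¬φ) = ¬U = U
φ ∧ ¬(φ → ¬φ) = U ∧ U = U
In Strong Kleene logic: ¬φ = ¬U = U
φ → ¬φ = U → U = U  [¬U ∨ U]
¬(φ → ¬φ) = ¬U = U
φ ∧ ¬(φ → ¬φ) = U ∧ U = U

U; U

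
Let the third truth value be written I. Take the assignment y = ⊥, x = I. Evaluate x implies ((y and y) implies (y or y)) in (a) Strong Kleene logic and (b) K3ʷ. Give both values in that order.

In Strong Kleene logic: y and y = ⊥ and ⊥ = ⊥
y or y = ⊥ or ⊥ = ⊥
(y and y) implies (y or y) = ⊥ implies ⊥ = ⊤
x implies ((y and y) implies (y or y)) = I implies ⊤ = ⊤  [not I or ⊤]
In K3ʷ: y and y = ⊥ and ⊥ = ⊥
y or y = ⊥ or ⊥ = ⊥
(y and y) implies (y or y) = ⊥ implies ⊥ = ⊤
x implies ((y and y) implies (y or y)) = I implies ⊤ = I  [any arg is the third value ⇒ result is the third value]
They differ because Strong Kleene logic and K3ʷ treat I differently under the binary connectives.

⊤; I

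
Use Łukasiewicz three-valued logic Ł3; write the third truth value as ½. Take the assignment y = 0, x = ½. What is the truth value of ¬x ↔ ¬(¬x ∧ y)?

¬x = ¬½ = ½
¬x = ¬½ = ½
¬x ∧ y = ½ ∧ 0 = 0
¬(¬x ∧ y) = ¬0 = 1
¬x ↔ ¬(¬x ∧ y) = ½ ↔ 1 = ½  [1 − |½−1|]

½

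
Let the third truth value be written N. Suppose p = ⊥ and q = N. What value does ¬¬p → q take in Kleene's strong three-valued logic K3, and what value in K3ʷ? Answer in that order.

In Kleene's strong three-valued logic K3: ¬p = ¬⊥ = ⊤
¬¬p = ¬⊤ = ⊥
¬¬p → q = ⊥ → N = ⊤  [¬⊥ ∨ N]
In K3ʷ: ¬p = ¬⊥ = ⊤
¬¬p = ¬⊤ = ⊥
¬¬p → q = ⊥ → N = N  [any arg is the third value ⇒ result is the third value]
They differ because Kleene's strong three-valued logic K3 and K3ʷ treat N differently under the binary connectives.

⊤; N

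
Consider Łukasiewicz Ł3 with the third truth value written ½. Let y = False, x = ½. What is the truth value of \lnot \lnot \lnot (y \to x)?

y \to x = False \to ½ = True  [min(1, 1−0+½)]
\lnot (y \to x) = \lnot True = False
\lnot \lnot (y \to x) = \lnot False = True
\lnot \lnot \lnot (y \to x) = \lnot True = False

False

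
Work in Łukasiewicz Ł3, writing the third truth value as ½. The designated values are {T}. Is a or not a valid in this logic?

Countermodel: a=½ gives ½, which is not designated.

No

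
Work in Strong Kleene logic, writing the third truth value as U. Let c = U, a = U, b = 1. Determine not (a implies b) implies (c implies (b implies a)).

1

a implies b = U implies 1 = 1
not (a implies b) = not 1 = 0
b implies a = 1 implies U = U
c implies (b implies a) = U implies U = U
not (a implies b) implies (c implies (b implies a)) = 0 implies U = 1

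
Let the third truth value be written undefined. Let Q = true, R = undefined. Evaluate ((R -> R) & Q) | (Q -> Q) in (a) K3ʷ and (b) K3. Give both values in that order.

In K3ʷ: R -> R = undefined -> undefined = undefined  [any arg is the third value ⇒ result is the third value]
(R -> R) & Q = undefined & true = undefined
Q -> Q = true -> true = true
((R -> R) & Q) | (Q -> Q) = undefined | true = undefined
In K3: R -> R = undefined -> undefined = undefined  [~undefined | undefined]
(R -> R) & Q = undefined & true = undefined
Q -> Q = true -> true = true
((R -> R) & Q) | (Q -> Q) = undefined | true = true
They differ because K3ʷ and K3 treat undefined differently under the binary connectives.

undefined; true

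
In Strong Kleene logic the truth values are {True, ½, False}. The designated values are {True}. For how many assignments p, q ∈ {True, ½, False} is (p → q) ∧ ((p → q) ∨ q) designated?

Of the 9 assignments, 5 give a value in {True}.

5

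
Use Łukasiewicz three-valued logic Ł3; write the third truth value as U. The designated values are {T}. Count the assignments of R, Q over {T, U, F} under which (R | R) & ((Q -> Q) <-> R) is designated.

Designated under: (R=T, Q=T); (R=T, Q=U); (R=T, Q=F).

3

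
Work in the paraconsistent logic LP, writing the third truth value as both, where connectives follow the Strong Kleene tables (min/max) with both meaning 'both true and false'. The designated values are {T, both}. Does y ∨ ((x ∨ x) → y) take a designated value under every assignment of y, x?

No

Countermodel: y=F, x=T gives F, which is not designated.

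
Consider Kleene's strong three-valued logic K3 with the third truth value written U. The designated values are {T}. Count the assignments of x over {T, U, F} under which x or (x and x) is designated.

x=T: T ✓
x=U: U ·
x=F: F ·

1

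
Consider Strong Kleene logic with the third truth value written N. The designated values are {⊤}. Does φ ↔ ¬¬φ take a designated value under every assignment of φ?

Countermodel: φ=N gives N, which is not designated.

No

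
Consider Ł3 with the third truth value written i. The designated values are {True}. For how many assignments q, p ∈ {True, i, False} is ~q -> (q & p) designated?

5

Of the 9 assignments, 5 give a value in {True}.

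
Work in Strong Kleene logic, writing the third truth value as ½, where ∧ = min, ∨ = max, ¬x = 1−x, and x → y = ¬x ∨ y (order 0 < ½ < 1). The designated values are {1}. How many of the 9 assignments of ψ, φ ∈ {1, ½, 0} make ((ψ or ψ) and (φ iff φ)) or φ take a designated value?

Designated under: (ψ=1, φ=1); (ψ=1, φ=0); (ψ=½, φ=1); (ψ=0, φ=1).

4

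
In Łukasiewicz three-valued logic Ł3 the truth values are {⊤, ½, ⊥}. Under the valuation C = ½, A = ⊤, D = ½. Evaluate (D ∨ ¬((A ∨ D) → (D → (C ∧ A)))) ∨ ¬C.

A ∨ D = ⊤ ∨ ½ = ⊤
C ∧ A = ½ ∧ ⊤ = ½
D → (C ∧ A) = ½ → ½ = ⊤  [min(1, 1−½+½)]
(A ∨ D) → (D → (C ∧ A)) = ⊤ → ⊤ = ⊤
¬((A ∨ D) → (D → (C ∧ A))) = ¬⊤ = ⊥
D ∨ ¬((A ∨ D) → (D → (C ∧ A))) = ½ ∨ ⊥ = ½
¬C = ¬½ = ½
(D ∨ ¬((A ∨ D) → (D → (C ∧ A)))) ∨ ¬C = ½ ∨ ½ = ½

½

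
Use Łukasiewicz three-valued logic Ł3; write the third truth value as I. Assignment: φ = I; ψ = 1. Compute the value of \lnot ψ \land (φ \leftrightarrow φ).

\lnot ψ = \lnot 1 = 0
φ \leftrightarrow φ = I \leftrightarrow I = 1
\lnot ψ \land (φ \leftrightarrow φ) = 0 \land 1 = 0

0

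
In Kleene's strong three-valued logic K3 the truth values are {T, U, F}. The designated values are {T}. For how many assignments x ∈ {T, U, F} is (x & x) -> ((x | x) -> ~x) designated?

x=T: F ·
x=U: U ·
x=F: T ✓

1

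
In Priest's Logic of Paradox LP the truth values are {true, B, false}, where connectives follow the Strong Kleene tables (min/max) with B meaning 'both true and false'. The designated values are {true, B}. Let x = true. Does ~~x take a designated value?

Yes

~x = ~true = false
~~x = ~false = true
true ∈ {true, B}.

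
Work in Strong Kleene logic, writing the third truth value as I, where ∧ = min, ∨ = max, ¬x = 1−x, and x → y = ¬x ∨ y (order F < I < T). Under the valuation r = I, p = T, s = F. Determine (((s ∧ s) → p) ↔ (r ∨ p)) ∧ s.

s ∧ s = F ∧ F = F
(s ∧ s) → p = F → T = T
r ∨ p = I ∨ T = T
((s ∧ s) → p) ↔ (r ∨ p) = T ↔ T = T
(((s ∧ s) → p) ↔ (r ∨ p)) ∧ s = T ∧ F = F

F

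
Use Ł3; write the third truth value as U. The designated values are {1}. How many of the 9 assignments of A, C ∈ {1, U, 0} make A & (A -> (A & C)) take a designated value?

Designated under: (A=1, C=1).

1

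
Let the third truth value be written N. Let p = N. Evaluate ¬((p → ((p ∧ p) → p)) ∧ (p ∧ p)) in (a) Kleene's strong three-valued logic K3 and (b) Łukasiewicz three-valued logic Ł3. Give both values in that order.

In Kleene's strong three-valued logic K3: p ∧ p = N ∧ N = N
(p ∧ p) → p = N → N = N
p → ((p ∧ p) → p) = N → N = N
p ∧ p = N ∧ N = N
(p → ((p ∧ p) → p)) ∧ (p ∧ p) = N ∧ N = N
¬((p → ((p ∧ p) → p)) ∧ (p ∧ p)) = ¬N = N
In Łukasiewicz three-valued logic Ł3: p ∧ p = N ∧ N = N
(p ∧ p) → p = N → N = T  [min(1, 1−½+½)]
p → ((p ∧ p) → p) = N → T = T
p ∧ p = N ∧ N = N
(p → ((p ∧ p) → p)) ∧ (p ∧ p) = T ∧ N = N
¬((p → ((p ∧ p) → p)) ∧ (p ∧ p)) = ¬N = N

N; N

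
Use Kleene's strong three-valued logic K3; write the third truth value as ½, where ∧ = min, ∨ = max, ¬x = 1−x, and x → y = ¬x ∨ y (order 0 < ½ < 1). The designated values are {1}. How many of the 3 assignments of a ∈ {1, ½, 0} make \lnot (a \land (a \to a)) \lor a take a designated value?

a=1: 1 ✓
a=½: ½ ·
a=0: 1 ✓

2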